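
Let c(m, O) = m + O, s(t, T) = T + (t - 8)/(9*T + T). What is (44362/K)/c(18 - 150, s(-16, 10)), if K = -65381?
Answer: 554525/99902168 ≈ 0.0055507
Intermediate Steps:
s(t, T) = T + (-8 + t)/(10*T) (s(t, T) = T + (-8 + t)/((10*T)) = T + (-8 + t)*(1/(10*T)) = T + (-8 + t)/(10*T))
c(m, O) = O + m
(44362/K)/c(18 - 150, s(-16, 10)) = (44362/(-65381))/((1/10)*(-8 - 16 + 10*10**2)/10 + (18 - 150)) = (44362*(-1/65381))/((1/10)*(1/10)*(-8 - 16 + 10*100) - 132) = -44362/(65381*((1/10)*(1/10)*(-8 - 16 + 1000) - 132)) = -44362/(65381*((1/10)*(1/10)*976 - 132)) = -44362/(65381*(244/25 - 132)) = -44362/(65381*(-3056/25)) = -44362/65381*(-25/3056) = 554525/99902168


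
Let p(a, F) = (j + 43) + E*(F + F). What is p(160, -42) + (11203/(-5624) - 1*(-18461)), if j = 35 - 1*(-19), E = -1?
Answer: 104831405/5624 ≈ 18640.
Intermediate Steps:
j = 54 (j = 35 + 19 = 54)
p(a, F) = 97 - 2*F (p(a, F) = (54 + 43) - (F + F) = 97 - 2*F)
p(160, -42) + (11203/(-5624) - 1*(-18461)) = (97 - 2*(-42)) + (11203/(-5624) - 1*(-18461)) = (97 + 84) + (11203*(-1/5624) + 18461) = 181 + (-11203/5624 + 18461) = 181 + 103813461/5624 = 104831405/5624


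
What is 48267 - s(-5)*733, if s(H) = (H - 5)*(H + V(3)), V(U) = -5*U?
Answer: -98333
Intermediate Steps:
s(H) = (-15 + H)*(-5 + H) (s(H) = (H - 5)*(H - 5*3) = (-5 + H)*(H - 15) = (-5 + H)*(-15 + H) = (-15 + H)*(-5 + H))
48267 - s(-5)*733 = 48267 - (75 + (-5)² - 20*(-5))*733 = 48267 - (75 + 25 + 100)*733 = 48267 - 200*733 = 48267 - 1*146600 = 48267 - 146600 = -98333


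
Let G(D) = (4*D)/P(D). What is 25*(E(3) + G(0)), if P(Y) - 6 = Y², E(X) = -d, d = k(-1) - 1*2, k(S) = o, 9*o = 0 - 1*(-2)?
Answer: 400/9 ≈ 44.444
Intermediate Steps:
o = 2/9 (o = (0 - 1*(-2))/9 = (0 + 2)/9 = (⅑)*2 = 2/9 ≈ 0.22222)
k(S) = 2/9
d = -16/9 (d = 2/9 - 1*2 = 2/9 - 2 = -16/9 ≈ -1.7778)
E(X) = 16/9 (E(X) = -1*(-16/9) = 16/9)
P(Y) = 6 + Y²
G(D) = 4*D/(6 + D²) (G(D) = (4*D)/(6 + D²) = 4*D/(6 + D²))
25*(E(3) + G(0)) = 25*(16/9 + 4*0/(6 + 0²)) = 25*(16/9 + 4*0/(6 + 0)) = 25*(16/9 + 4*0/6) = 25*(16/9 + 4*0*(⅙)) = 25*(16/9 + 0) = 25*(16/9) = 400/9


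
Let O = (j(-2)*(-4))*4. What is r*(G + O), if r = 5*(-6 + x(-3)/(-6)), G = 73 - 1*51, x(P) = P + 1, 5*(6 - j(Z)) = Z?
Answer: 2278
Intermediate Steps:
j(Z) = 6 - Z/5
x(P) = 1 + P
G = 22 (G = 73 - 51 = 22)
O = -512/5 (O = ((6 - ⅕*(-2))*(-4))*4 = ((6 + ⅖)*(-4))*4 = ((32/5)*(-4))*4 = -128/5*4 = -512/5 ≈ -102.40)
r = -85/3 (r = 5*(-6 + (1 - 3)/(-6)) = 5*(-6 - 2*(-⅙)) = 5*(-6 + ⅓) = 5*(-17/3) = -85/3 ≈ -28.333)
r*(G + O) = -85*(22 - 512/5)/3 = -85/3*(-402/5) = 2278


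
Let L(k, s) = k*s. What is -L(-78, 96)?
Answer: 7488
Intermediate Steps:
-L(-78, 96) = -(-78)*96 = -1*(-7488) = 7488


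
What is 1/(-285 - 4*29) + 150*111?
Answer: 6676649/401 ≈ 16650.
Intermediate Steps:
1/(-285 - 4*29) + 150*111 = 1/(-285 - 116) + 16650 = 1/(-401) + 16650 = -1/401 + 16650 = 6676649/401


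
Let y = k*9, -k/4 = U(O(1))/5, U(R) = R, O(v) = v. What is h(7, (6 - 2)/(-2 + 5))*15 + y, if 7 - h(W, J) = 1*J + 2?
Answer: 239/5 ≈ 47.800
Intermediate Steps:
k = -4/5 ≈ -0.80000
h(W, J) = 5 - J (h(W, J) = 7 - (1*J + 2) = 7 - (J + 2) = 7 - (2 + J) = 7 + (-2 - J) = 5 - J)
y = -36/5 (y = -4/5*9 = -36/5 ≈ -7.2000)
h(7, (6 - 2)/(-2 + 5))*15 + y = (5 - (6 - 2)/(-2 + 5))*15 - 36/5 = (5 - 4/3)*15 - 36/5 = (11/3)*15 - 36/5 = 55 - 36/5 = 239/5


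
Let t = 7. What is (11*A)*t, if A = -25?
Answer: -1925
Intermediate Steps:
(11*A)*t = (11*(-25))*7 = -275*7 = -1925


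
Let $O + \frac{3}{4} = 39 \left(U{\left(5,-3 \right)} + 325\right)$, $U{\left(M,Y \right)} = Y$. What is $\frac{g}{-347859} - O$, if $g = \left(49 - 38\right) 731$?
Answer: $- \frac{17472641875}{1391436} \approx -12557.0$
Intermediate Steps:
$g = 8041$ ($g = 11 \cdot 731 = 8041$)
$O = \frac{50229}{4}$ ($O = - \frac{3}{4} + 39 \left(-3 + 325\right) = - \frac{3}{4} + 39 \cdot 322 = - \frac{3}{4} + 12558 = \frac{50229}{4} \approx 12557.0$)
$\frac{g}{-347859} - O = \frac{8041}{-347859} - \frac{50229}{4} = 8041 \left(- \frac{1}{347859}\right) - \frac{50229}{4} = - \frac{8041}{347859} - \frac{50229}{4} = - \frac{17472641875}{1391436}$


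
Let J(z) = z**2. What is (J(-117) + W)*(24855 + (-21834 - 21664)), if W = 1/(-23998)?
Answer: -6124386221303/23998 ≈ -2.5520e+8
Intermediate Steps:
W = -1/23998 ≈ -4.1670e-5
(J(-117) + W)*(24855 + (-21834 - 21664)) = ((-117)**2 - 1/23998)*(24855 + (-21834 - 21664)) = (13689 - 1/23998)*(24855 - 43498) = (328508621/23998)*(-18643) = -6124386221303/23998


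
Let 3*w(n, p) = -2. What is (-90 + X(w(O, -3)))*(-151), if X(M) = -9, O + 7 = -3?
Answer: 14949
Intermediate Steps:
O = -10 (O = -7 - 3 = -10)
w(n, p) = -2/3 (w(n, p) = (1/3)*(-2) = -2/3)
(-90 + X(w(O, -3)))*(-151) = (-90 - 9)*(-151) = -99*(-151) = 14949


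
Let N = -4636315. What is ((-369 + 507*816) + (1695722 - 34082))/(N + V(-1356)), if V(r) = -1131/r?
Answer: -312630772/698538001 ≈ -0.44755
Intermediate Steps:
((-369 + 507*816) + (1695722 - 34082))/(N + V(-1356)) = ((-369 + 507*816) + (1695722 - 34082))/(-4636315 - 1131/(-1356)) = ((-369 + 413712) + 1661640)/(-4636315 - 1131*(-1/1356)) = (413343 + 1661640)/(-4636315 + 377/452) = 2074983/(-2095614003/452) = 2074983*(-452/2095614003) = -312630772/698538001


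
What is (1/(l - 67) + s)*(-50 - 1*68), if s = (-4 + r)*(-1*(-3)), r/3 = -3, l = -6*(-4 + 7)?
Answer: 391288/85 ≈ 4603.4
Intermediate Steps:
l = -18 (l = -6*3 = -18)
r = -9 (r = 3*(-3) = -9)
s = -39 (s = (-4 - 9)*(-1*(-3)) = -13*3 = -39)
(1/(l - 67) + s)*(-50 - 1*68) = (1/(-18 - 67) - 39)*(-50 - 1*68) = (1/(-85) - 39)*(-50 - 68) = (-1/85 - 39)*(-118) = -3316/85*(-118) = 391288/85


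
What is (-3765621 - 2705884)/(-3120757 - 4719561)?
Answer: 6471505/7840318 ≈ 0.82541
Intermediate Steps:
(-3765621 - 2705884)/(-3120757 - 4719561) = -6471505/(-7840318) = -6471505*(-1/7840318) = 6471505/7840318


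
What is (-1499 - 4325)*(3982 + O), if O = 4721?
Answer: -50686272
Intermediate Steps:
(-1499 - 4325)*(3982 + O) = (-1499 - 4325)*(3982 + 4721) = -5824*8703 = -50686272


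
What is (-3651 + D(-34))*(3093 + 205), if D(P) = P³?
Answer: -141665590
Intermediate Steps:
(-3651 + D(-34))*(3093 + 205) = (-3651 + (-34)³)*(3093 + 205) = (-3651 - 39304)*3298 = -42955*3298 = -141665590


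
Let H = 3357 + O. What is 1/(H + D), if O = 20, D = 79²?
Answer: 1/9618 ≈ 0.00010397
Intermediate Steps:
D = 6241
H = 3377 (H = 3357 + 20 = 3377)
1/(H + D) = 1/(3377 + 6241) = 1/9618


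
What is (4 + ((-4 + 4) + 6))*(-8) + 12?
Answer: -68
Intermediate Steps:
(4 + ((-4 + 4) + 6))*(-8) + 12 = (4 + (0 + 6))*(-8) + 12 = (4 + 6)*(-8) + 12 = 10*(-8) + 12 = -80 + 12 = -68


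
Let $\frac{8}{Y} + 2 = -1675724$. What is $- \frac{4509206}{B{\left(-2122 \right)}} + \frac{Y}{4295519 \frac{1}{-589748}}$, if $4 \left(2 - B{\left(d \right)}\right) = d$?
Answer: $- \frac{32457773747658409084}{3832995104230305} \approx -8468.0$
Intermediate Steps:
$Y = - \frac{4}{837863}$ ($Y = \frac{8}{-2 - 1675724} = \frac{8}{-1675726} = 8 \left(- \frac{1}{1675726}\right) = - \frac{4}{837863} \approx -4.774 \cdot 10^{-6}$)
$B{\left(d \right)} = 2 - \frac{d}{4}$
$- \frac{4509206}{B{\left(-2122 \right)}} + \frac{Y}{4295519 \frac{1}{-589748}} = - \frac{4509206}{2 - - \frac{1061}{2}} - \frac{4}{837863 \frac{4295519}{-589748}} = - \frac{4509206}{2 + \frac{1061}{2}} - \frac{4}{837863 \cdot 4295519 \left(- \frac{1}{589748}\right)} = - \frac{4509206}{\frac{1065}{2}} - \frac{4}{837863 \left(- \frac{4295519}{589748}\right)} = \left(-4509206\right) \frac{2}{1065} - - \frac{2358992}{3599056435897} = - \frac{9018412}{1065} + \frac{2358992}{3599056435897} = - \frac{32457773747658409084}{3832995104230305}$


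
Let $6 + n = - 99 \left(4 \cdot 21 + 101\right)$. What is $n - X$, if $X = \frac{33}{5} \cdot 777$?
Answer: $- \frac{117246}{5} \approx -23449.0$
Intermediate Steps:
$n = -18321$ ($n = -6 - 99 \left(4 \cdot 21 + 101\right) = -6 - 99 \left(84 + 101\right) = -6 - 18315 = -18321$)
$X = \frac{25641}{5}$ ($X = 33 \cdot \frac{1}{5} \cdot 777 = \frac{33}{5} \cdot 777 = \frac{25641}{5} \approx 5128.2$)
$n - X = -18321 - \frac{25641}{5} = - \frac{117246}{5}$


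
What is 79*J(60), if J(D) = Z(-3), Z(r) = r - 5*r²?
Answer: -3792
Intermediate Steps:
J(D) = -48 (J(D) = -3*(1 - 5*(-3)) = -3*(1 + 15) = -3*16 = -48)
79*J(60) = 79*(-48) = -3792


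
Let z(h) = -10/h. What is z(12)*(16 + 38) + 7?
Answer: -38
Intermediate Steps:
z(12)*(16 + 38) + 7 = (-10/12)*(16 + 38) + 7 = -10*1/12*54 + 7 = -⅚*54 + 7 = -45 + 7 = -38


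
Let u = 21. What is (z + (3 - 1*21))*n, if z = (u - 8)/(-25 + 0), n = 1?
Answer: -463/25 ≈ -18.520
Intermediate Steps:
z = -13/25 (z = (21 - 8)/(-25 + 0) = 13/(-25) = 13*(-1/25) = -13/25 ≈ -0.52000)
(z + (3 - 1*21))*n = (-13/25 + (3 - 1*21))*1 = (-13/25 + (3 - 21))*1 = (-13/25 - 18)*1 = -463/25*1 = -463/25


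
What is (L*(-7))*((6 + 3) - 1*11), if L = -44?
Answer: -616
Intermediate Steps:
(L*(-7))*((6 + 3) - 1*11) = (-44*(-7))*((6 + 3) - 1*11) = 308*(9 - 11) = 308*(-2) = -616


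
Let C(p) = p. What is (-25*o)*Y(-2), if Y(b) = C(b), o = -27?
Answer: -1350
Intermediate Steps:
Y(b) = b
(-25*o)*Y(-2) = -25*(-27)*(-2) = 675*(-2) = -1350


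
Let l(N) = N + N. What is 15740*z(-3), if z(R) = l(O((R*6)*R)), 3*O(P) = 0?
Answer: 0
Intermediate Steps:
O(P) = 0 (O(P) = (⅓)*0 = 0)
l(N) = 2*N
z(R) = 0 (z(R) = 2*0 = 0)
15740*z(-3) = 15740*0 = 0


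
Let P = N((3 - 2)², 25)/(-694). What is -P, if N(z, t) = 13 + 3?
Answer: 8/347 ≈ 0.023055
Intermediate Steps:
N(z, t) = 16
P = -8/347 (P = 16/(-694) = 16*(-1/694) = -8/347 ≈ -0.023055)
-P = -1*(-8/347) = 8/347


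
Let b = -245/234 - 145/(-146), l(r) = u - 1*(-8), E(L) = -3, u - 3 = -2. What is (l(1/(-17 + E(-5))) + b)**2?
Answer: 5838335281/72948681 ≈ 80.033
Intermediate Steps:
u = 1 (u = 3 - 2 = 1)
l(r) = 9 (l(r) = 1 - 1*(-8) = 1 + 8 = 9)
b = -460/8541 (b = -245*1/234 - 145*(-1/146) = -245/234 + 145/146 = -460/8541 ≈ -0.053858)
(l(1/(-17 + E(-5))) + b)**2 = (9 - 460/8541)**2 = (76409/8541)**2 = 5838335281/72948681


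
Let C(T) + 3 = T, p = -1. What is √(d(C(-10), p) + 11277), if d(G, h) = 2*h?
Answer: 5*√451 ≈ 106.18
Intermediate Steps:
C(T) = -3 + T
√(d(C(-10), p) + 11277) = √(2*(-1) + 11277) = √(-2 + 11277) = √11275 = 5*√451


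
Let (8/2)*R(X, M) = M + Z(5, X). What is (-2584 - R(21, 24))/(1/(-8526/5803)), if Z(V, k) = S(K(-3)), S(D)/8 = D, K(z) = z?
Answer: 3147312/829 ≈ 3796.5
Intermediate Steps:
S(D) = 8*D
Z(V, k) = -24 (Z(V, k) = 8*(-3) = -24)
R(X, M) = -6 + M/4 (R(X, M) = (M - 24)/4 = (-24 + M)/4 = -6 + M/4)
(-2584 - R(21, 24))/(1/(-8526/5803)) = (-2584 - (-6 + (¼)*24))/(1/(-8526/5803)) = (-2584 - (-6 + 6))/(1/(-8526*1/5803)) = (-2584 - 1*0)/(1/(-1218/829)) = (-2584 + 0)/(-829/1218) = -2584*(-1218/829) = 3147312/829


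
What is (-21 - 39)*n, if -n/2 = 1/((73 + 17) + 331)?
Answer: 120/421 ≈ 0.28504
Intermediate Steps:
n = -2/421 (n = -2/((73 + 17) + 331) = -2/(90 + 331) = -2/421 ≈ -0.0047506)
(-21 - 39)*n = (-21 - 39)*(-2/421) = -60*(-2/421) = 120/421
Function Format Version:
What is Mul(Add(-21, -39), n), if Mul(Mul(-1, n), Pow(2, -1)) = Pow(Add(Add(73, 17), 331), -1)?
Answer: Rational(120, 421) ≈ 0.28504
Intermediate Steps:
n = Rational(-2, 421) (n = Mul(-2, Pow(Add(Add(73, 17), 331), -1)) = Mul(-2, Pow(Add(90, 331), -1)) = Mul(-2, Pow(421, -1)) = Mul(-2, Rational(1, 421)) = Rational(-2, 421) ≈ -0.0047506)
Mul(Add(-21, -39), n) = Mul(Add(-21, -39), Rational(-2, 421)) = Mul(-60, Rational(-2, 421)) = Rational(120, 421)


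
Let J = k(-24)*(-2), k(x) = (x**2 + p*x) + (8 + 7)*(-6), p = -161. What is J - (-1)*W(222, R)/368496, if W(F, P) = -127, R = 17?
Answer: -3205915327/368496 ≈ -8700.0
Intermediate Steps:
k(x) = -90 + x**2 - 161*x (k(x) = (x**2 - 161*x) + (8 + 7)*(-6) = (x**2 - 161*x) + 15*(-6) = (x**2 - 161*x) - 90 = -90 + x**2 - 161*x)
J = -8700 (J = (-90 + (-24)**2 - 161*(-24))*(-2) = (-90 + 576 + 3864)*(-2) = 4350*(-2) = -8700)
J - (-1)*W(222, R)/368496 = -8700 - (-1)*(-127/368496) = -8700 - (-1)*(-127*1/368496) = -8700 - (-1)*(-127)/368496 = -8700 - 1*127/368496 = -8700 - 127/368496 = -3205915327/368496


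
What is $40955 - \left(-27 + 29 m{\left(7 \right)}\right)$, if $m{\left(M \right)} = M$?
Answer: $40779$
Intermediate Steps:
$40955 - \left(-27 + 29 m{\left(7 \right)}\right) = 40955 + \left(27 - 203\right) = 40955 - 176 = 40779$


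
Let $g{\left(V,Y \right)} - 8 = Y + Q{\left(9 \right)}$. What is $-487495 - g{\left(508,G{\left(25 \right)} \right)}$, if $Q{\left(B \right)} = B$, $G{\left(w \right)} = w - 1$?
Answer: $-487536$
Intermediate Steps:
$G{\left(w \right)} = -1 + w$
$g{\left(V,Y \right)} = 17 + Y$ ($g{\left(V,Y \right)} = 8 + \left(Y + 9\right) = 8 + \left(9 + Y\right) = 17 + Y$)
$-487495 - g{\left(508,G{\left(25 \right)} \right)} = -487495 - \left(17 + \left(-1 + 25\right)\right) = -487495 - \left(17 + 24\right) = -487495 - 41 = -487536$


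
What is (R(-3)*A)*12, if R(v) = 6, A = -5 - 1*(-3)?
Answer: -144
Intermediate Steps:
A = -2 (A = -5 + 3 = -2)
(R(-3)*A)*12 = (6*(-2))*12 = -12*12 = -144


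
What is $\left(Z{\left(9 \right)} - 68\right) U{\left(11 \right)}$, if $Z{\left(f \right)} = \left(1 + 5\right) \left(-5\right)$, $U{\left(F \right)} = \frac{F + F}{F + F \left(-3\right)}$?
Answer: $98$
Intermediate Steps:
$U{\left(F \right)} = -1$ ($U{\left(F \right)} = \frac{2 F}{F - 3 F} = \frac{2 F}{\left(-2\right) F} = 2 F \left(- \frac{1}{2 F}\right) = -1$)
$Z{\left(f \right)} = -30$ ($Z{\left(f \right)} = 6 \left(-5\right) = -30$)
$\left(Z{\left(9 \right)} - 68\right) U{\left(11 \right)} = \left(-30 - 68\right) \left(-1\right) = \left(-98\right) \left(-1\right) = 98$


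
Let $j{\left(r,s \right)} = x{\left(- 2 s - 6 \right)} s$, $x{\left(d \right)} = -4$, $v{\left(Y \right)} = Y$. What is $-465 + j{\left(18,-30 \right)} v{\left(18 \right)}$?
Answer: $1695$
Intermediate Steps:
$j{\left(r,s \right)} = - 4 s$
$-465 + j{\left(18,-30 \right)} v{\left(18 \right)} = -465 + \left(-4\right) \left(-30\right) 18 = -465 + 120 \cdot 18 = -465 + 2160 = 1695$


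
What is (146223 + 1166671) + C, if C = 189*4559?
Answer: 2174545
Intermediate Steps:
C = 861651
(146223 + 1166671) + C = (146223 + 1166671) + 861651 = 1312894 + 861651 = 2174545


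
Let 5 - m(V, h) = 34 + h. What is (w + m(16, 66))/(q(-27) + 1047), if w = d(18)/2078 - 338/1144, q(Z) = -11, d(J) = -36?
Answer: -4357319/47361776 ≈ -0.092001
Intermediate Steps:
w = -14299/45716 (w = -36/2078 - 338/1144 = -36*1/2078 - 338*1/1144 = -18/1039 - 13/44 = -14299/45716 ≈ -0.31278)
m(V, h) = -29 - h (m(V, h) = 5 - (34 + h) = 5 + (-34 - h) = -29 - h)
(w + m(16, 66))/(q(-27) + 1047) = (-14299/45716 + (-29 - 1*66))/(-11 + 1047) = (-14299/45716 + (-29 - 66))/1036 = (-14299/45716 - 95)*(1/1036) = -4357319/45716*1/1036 = -4357319/47361776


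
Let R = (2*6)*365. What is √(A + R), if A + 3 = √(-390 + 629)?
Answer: √(4377 + √239) ≈ 66.276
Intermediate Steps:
A = -3 + √239 (A = -3 + √(-390 + 629) = -3 + √239 ≈ 12.460)
R = 4380 (R = 12*365 = 4380)
√(A + R) = √((-3 + √239) + 4380) = √(4377 + √239)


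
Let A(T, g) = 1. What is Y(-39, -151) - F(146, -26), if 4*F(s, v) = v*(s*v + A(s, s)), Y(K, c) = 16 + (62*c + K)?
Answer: -68105/2 ≈ -34053.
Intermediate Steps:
Y(K, c) = 16 + K + 62*c (Y(K, c) = 16 + (K + 62*c) = 16 + K + 62*c)
F(s, v) = v*(1 + s*v)/4 (F(s, v) = (v*(s*v + 1))/4 = (v*(1 + s*v))/4 = v*(1 + s*v)/4)
Y(-39, -151) - F(146, -26) = (16 - 39 + 62*(-151)) - (-26)*(1 + 146*(-26))/4 = (16 - 39 - 9362) - (-26)*(1 - 3796)/4 = -9385 - (-26)*(-3795)/4 = -9385 - 1*49335/2 = -9385 - 49335/2 = -68105/2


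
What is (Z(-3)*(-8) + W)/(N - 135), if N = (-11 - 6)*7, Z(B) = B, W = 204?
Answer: -114/127 ≈ -0.89764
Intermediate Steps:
N = -119 (N = -17*7 = -119)
(Z(-3)*(-8) + W)/(N - 135) = (-3*(-8) + 204)/(-119 - 135) = (24 + 204)/(-254) = 228*(-1/254) = -114/127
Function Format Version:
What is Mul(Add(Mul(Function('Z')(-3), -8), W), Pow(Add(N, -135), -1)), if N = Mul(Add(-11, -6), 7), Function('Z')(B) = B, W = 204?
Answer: Rational(-114, 127) ≈ -0.89764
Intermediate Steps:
N = -119 (N = Mul(-17, 7) = -119)
Mul(Add(Mul(Function('Z')(-3), -8), W), Pow(Add(N, -135), -1)) = Mul(Add(Mul(-3, -8), 204), Pow(Add(-119, -135), -1)) = Mul(Add(24, 204), Pow(-254, -1)) = Mul(228, Rational(-1, 254)) = Rational(-114, 127)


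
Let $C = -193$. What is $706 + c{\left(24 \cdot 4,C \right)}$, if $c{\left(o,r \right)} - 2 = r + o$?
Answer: $611$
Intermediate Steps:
$c{\left(o,r \right)} = 2 + o + r$ ($c{\left(o,r \right)} = 2 + \left(r + o\right) = 2 + \left(o + r\right) = 2 + o + r$)
$706 + c{\left(24 \cdot 4,C \right)} = 706 + \left(2 + 24 \cdot 4 - 193\right) = 706 + \left(2 + 96 - 193\right) = 706 - 95 = 611$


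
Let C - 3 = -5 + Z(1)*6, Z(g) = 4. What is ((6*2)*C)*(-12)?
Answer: -3168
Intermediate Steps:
C = 22 (C = 3 + (-5 + 4*6) = 3 + (-5 + 24) = 3 + 19 = 22)
((6*2)*C)*(-12) = ((6*2)*22)*(-12) = (12*22)*(-12) = 264*(-12) = -3168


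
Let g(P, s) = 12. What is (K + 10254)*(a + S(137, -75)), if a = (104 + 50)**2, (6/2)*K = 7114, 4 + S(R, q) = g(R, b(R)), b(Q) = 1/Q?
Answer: 299523408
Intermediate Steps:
b(Q) = 1/Q
S(R, q) = 8 (S(R, q) = -4 + 12 = 8)
K = 7114/3 (K = (1/3)*7114 = 7114/3 ≈ 2371.3)
a = 23716 (a = 154**2 = 23716)
(K + 10254)*(a + S(137, -75)) = (7114/3 + 10254)*(23716 + 8) = (37876/3)*23724 = 299523408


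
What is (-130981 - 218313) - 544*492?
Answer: -616942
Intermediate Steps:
(-130981 - 218313) - 544*492 = -349294 - 267648 = -616942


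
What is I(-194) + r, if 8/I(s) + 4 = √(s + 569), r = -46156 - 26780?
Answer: -26183992/359 + 40*√15/359 ≈ -72936.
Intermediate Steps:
r = -72936
I(s) = 8/(-4 + √(569 + s)) (I(s) = 8/(-4 + √(s + 569)) = 8/(-4 + √(569 + s)))
I(-194) + r = 8/(-4 + √(569 - 194)) - 72936 = 8/(-4 + √375) - 72936 = 8/(-4 + 5*√15) - 72936 = -72936 + 8/(-4 + 5*√15)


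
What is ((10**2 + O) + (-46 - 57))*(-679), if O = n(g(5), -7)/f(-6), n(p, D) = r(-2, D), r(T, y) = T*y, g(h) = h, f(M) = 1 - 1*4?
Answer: 15617/3 ≈ 5205.7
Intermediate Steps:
f(M) = -3 (f(M) = 1 - 4 = -3)
n(p, D) = -2*D
O = -14/3 (O = -2*(-7)/(-3) = 14*(-1/3) = -14/3 ≈ -4.6667)
((10**2 + O) + (-46 - 57))*(-679) = ((10**2 - 14/3) + (-46 - 57))*(-679) = ((100 - 14/3) - 103)*(-679) = (286/3 - 103)*(-679) = -23/3*(-679) = 15617/3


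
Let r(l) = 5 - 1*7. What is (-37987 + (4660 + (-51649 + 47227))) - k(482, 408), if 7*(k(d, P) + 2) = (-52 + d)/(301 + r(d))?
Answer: -79004901/2093 ≈ -37747.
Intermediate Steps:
r(l) = -2 (r(l) = 5 - 7 = -2)
k(d, P) = -326/161 + d/2093 (k(d, P) = -2 + ((-52 + d)/(301 - 2))/7 = -2 + ((-52 + d)/299)/7 = -2 + ((-52 + d)*(1/299))/7 = -2 + (-4/23 + d/299)/7 = -2 + (-4/161 + d/2093) = -326/161 + d/2093)
(-37987 + (4660 + (-51649 + 47227))) - k(482, 408) = (-37987 + (4660 + (-51649 + 47227))) - (-326/161 + (1/2093)*482) = (-37987 + (4660 - 4422)) - (-326/161 + 482/2093) = (-37987 + 238) - 1*(-3756/2093) = -37749 + 3756/2093 = -79004901/2093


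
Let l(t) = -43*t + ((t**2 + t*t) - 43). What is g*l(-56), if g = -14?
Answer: -120918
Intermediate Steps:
l(t) = -43 - 43*t + 2*t**2 (l(t) = -43*t + ((t**2 + t**2) - 43) = -43*t + (2*t**2 - 43) = -43*t + (-43 + 2*t**2) = -43 - 43*t + 2*t**2)
g*l(-56) = -14*(-43 - 43*(-56) + 2*(-56)**2) = -14*(-43 + 2408 + 2*3136) = -14*(-43 + 2408 + 6272) = -14*8637 = -120918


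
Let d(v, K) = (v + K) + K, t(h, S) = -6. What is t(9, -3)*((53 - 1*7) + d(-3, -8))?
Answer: -162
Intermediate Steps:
d(v, K) = v + 2*K (d(v, K) = (K + v) + K = v + 2*K)
t(9, -3)*((53 - 1*7) + d(-3, -8)) = -6*((53 - 1*7) + (-3 + 2*(-8))) = -6*((53 - 7) + (-3 - 16)) = -6*(46 - 19) = -6*27 = -162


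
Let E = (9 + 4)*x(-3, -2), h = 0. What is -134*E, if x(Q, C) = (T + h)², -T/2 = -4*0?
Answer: 0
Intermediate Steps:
T = 0 (T = -(-8)*0 = -2*0 = 0)
x(Q, C) = 0 (x(Q, C) = (0 + 0)² = 0² = 0)
E = 0 (E = (9 + 4)*0 = 13*0 = 0)
-134*E = -134*0 = 0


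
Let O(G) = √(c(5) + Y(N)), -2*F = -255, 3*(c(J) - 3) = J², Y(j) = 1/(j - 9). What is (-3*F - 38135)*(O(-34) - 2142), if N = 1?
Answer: 82504485 - 77035*√1614/24 ≈ 8.2376e+7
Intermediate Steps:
Y(j) = 1/(-9 + j)
c(J) = 3 + J²/3
F = 255/2 (F = -½*(-255) = 255/2 ≈ 127.50)
O(G) = √1614/12 (O(G) = √((3 + (⅓)*5²) + 1/(-9 + 1)) = √((3 + (⅓)*25) + 1/(-8)) = √((3 + 25/3) - ⅛) = √(34/3 - ⅛) = √(269/24) = √1614/12)
(-3*F - 38135)*(O(-34) - 2142) = (-3*255/2 - 38135)*(√1614/12 - 2142) = (-765/2 - 38135)*(-2142 + √1614/12) = -77035*(-2142 + √1614/12)/2 = 82504485 - 77035*√1614/24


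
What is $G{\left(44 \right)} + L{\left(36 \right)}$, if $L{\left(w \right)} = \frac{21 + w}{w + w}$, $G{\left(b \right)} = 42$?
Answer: $\frac{1027}{24} \approx 42.792$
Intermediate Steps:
$L{\left(w \right)} = \frac{21 + w}{2 w}$
$G{\left(44 \right)} + L{\left(36 \right)} = 42 + \frac{21 + 36}{2 \cdot 36} = 42 + \frac{1}{2} \cdot \frac{1}{36} \cdot 57 = 42 + \frac{19}{24} = \frac{1027}{24}$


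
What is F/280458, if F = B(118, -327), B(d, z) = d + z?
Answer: -209/280458 ≈ -0.00074521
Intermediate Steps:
F = -209 (F = 118 - 327 = -209)
F/280458 = -209/280458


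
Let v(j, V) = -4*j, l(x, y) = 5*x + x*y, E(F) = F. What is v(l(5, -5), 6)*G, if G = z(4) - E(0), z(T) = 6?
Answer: 0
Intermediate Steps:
G = 6 (G = 6 - 1*0 = 6 + 0 = 6)
v(l(5, -5), 6)*G = -20*(5 - 5)*6 = -20*0*6 = -4*0*6 = 0*6 = 0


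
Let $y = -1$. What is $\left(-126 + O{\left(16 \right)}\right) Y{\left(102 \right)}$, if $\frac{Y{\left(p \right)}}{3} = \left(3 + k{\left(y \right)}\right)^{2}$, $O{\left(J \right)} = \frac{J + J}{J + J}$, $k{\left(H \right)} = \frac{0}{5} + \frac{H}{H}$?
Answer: $-6000$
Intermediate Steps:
$k{\left(H \right)} = 1$ ($k{\left(H \right)} = 0 \cdot \frac{1}{5} + 1 = 0 + 1 = 1$)
$O{\left(J \right)} = 1$ ($O{\left(J \right)} = \frac{2 J}{2 J} = 2 J \frac{1}{2 J} = 1$)
$Y{\left(p \right)} = 48$ ($Y{\left(p \right)} = 3 \left(3 + 1\right)^{2} = 3 \cdot 4^{2} = 3 \cdot 16 = 48$)
$\left(-126 + O{\left(16 \right)}\right) Y{\left(102 \right)} = \left(-126 + 1\right) 48 = \left(-125\right) 48 = -6000$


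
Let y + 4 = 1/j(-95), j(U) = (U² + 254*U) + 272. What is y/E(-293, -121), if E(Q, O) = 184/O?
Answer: 7179293/2729272 ≈ 2.6305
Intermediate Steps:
j(U) = 272 + U² + 254*U
y = -59333/14833 (y = -4 + 1/(272 + (-95)² + 254*(-95)) = -4 + 1/(272 + 9025 - 24130) = -4 + 1/(-14833) = -4 - 1/14833 = -59333/14833 ≈ -4.0001)
y/E(-293, -121) = -59333/(14833*(184/(-121))) = -59333/(14833*(184*(-1/121))) = -59333/(14833*(-184/121)) = -59333/14833*(-121/184) = 7179293/2729272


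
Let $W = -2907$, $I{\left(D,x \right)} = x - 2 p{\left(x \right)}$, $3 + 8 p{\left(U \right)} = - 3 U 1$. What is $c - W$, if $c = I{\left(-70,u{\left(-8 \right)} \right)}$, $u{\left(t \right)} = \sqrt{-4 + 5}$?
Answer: $\frac{5819}{2} \approx 2909.5$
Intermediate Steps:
$u{\left(t \right)} = 1$ ($u{\left(t \right)} = \sqrt{1} = 1$)
$p{\left(U \right)} = - \frac{3}{8} - \frac{3 U}{8}$ ($p{\left(U \right)} = - \frac{3}{8} + \frac{- 3 U 1}{8} = - \frac{3}{8} + \frac{\left(-3\right) U}{8} = - \frac{3}{8} - \frac{3 U}{8}$)
$I{\left(D,x \right)} = \frac{3}{4} + \frac{7 x}{4}$ ($I{\left(D,x \right)} = x - 2 \left(- \frac{3}{8} - \frac{3 x}{8}\right) = x + \left(\frac{3}{4} + \frac{3 x}{4}\right) = \frac{3}{4} + \frac{7 x}{4}$)
$c = \frac{5}{2}$ ($c = \frac{3}{4} + \frac{7}{4} \cdot 1 = \frac{3}{4} + \frac{7}{4} = \frac{5}{2} \approx 2.5$)
$c - W = \frac{5}{2} - -2907 = \frac{5}{2} + 2907 = \frac{5819}{2}$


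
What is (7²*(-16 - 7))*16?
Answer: -18032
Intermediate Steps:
(7²*(-16 - 7))*16 = (49*(-23))*16 = -1127*16 = -18032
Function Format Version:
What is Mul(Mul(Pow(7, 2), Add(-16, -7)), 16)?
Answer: -18032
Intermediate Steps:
Mul(Mul(Pow(7, 2), Add(-16, -7)), 16) = Mul(Mul(49, -23), 16) = Mul(-1127, 16) = -18032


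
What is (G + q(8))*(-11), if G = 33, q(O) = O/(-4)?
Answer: -341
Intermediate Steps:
q(O) = -O/4 (q(O) = O*(-¼) = -O/4)
(G + q(8))*(-11) = (33 - ¼*8)*(-11) = (33 - 2)*(-11) = 31*(-11) = -341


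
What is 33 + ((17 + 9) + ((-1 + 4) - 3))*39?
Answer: 1047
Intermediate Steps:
33 + ((17 + 9) + ((-1 + 4) - 3))*39 = 33 + (26 + (3 - 3))*39 = 33 + (26 + 0)*39 = 33 + 26*39 = 33 + 1014 = 1047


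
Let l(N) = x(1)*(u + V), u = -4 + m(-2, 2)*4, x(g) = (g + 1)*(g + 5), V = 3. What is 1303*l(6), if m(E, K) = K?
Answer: 109452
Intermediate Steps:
x(g) = (1 + g)*(5 + g)
u = 4 (u = -4 + 2*4 = -4 + 8 = 4)
l(N) = 84 (l(N) = (5 + 1² + 6*1)*(4 + 3) = (5 + 1 + 6)*7 = 12*7 = 84)
1303*l(6) = 1303*84 = 109452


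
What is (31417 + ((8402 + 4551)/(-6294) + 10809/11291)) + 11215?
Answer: 3029588477651/71065554 ≈ 42631.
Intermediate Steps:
(31417 + ((8402 + 4551)/(-6294) + 10809/11291)) + 11215 = (31417 + (12953*(-1/6294) + 10809*(1/11291))) + 11215 = (31417 + (-12953/6294 + 10809/11291)) + 11215 = (31417 - 78220477/71065554) + 11215 = 2232588289541/71065554 + 11215 = 3029588477651/71065554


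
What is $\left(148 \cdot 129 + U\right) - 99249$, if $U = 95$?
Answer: $-80062$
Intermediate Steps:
$\left(148 \cdot 129 + U\right) - 99249 = \left(148 \cdot 129 + 95\right) - 99249 = \left(19092 + 95\right) - 99249 = 19187 - 99249 = -80062$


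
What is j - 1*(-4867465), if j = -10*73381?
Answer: 4133655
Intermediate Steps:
j = -733810
j - 1*(-4867465) = -733810 - 1*(-4867465) = -733810 + 4867465 = 4133655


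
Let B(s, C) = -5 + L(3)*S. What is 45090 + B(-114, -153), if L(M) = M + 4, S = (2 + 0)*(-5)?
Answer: 45015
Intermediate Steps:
S = -10 (S = 2*(-5) = -10)
L(M) = 4 + M
B(s, C) = -75 (B(s, C) = -5 + (4 + 3)*(-10) = -5 + 7*(-10) = -5 - 70 = -75)
45090 + B(-114, -153) = 45090 - 75 = 45015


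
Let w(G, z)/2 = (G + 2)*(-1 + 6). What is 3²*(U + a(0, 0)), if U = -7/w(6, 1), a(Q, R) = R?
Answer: -63/80 ≈ -0.78750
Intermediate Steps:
w(G, z) = 20 + 10*G (w(G, z) = 2*((G + 2)*(-1 + 6)) = 2*((2 + G)*5) = 2*(10 + 5*G) = 20 + 10*G)
U = -7/80 (U = -7/(20 + 10*6) = -7/(20 + 60) = -7/80 ≈ -0.087500)
3²*(U + a(0, 0)) = 3²*(-7/80 + 0) = 9*(-7/80) = -63/80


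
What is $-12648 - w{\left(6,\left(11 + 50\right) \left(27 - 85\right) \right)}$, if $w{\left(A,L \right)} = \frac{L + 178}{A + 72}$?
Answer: $- \frac{163864}{13} \approx -12605.0$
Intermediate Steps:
$w{\left(A,L \right)} = \frac{178 + L}{72 + A}$
$-12648 - w{\left(6,\left(11 + 50\right) \left(27 - 85\right) \right)} = -12648 - \frac{178 + \left(11 + 50\right) \left(27 - 85\right)}{72 + 6} = -12648 - \frac{178 + 61 \left(-58\right)}{78} = -12648 - \frac{178 - 3538}{78} = -12648 - \frac{1}{78} \left(-3360\right) = -12648 - - \frac{560}{13} = -12648 + \frac{560}{13} = - \frac{163864}{13}$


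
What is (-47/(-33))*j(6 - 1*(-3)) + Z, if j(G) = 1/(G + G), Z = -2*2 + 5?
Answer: 641/594 ≈ 1.0791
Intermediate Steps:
Z = 1 (Z = -4 + 5 = 1)
j(G) = 1/(2*G)
(-47/(-33))*j(6 - 1*(-3)) + Z = (-47/(-33))*(1/(2*(6 - 1*(-3)))) + 1 = (-47*(-1/33))*(1/(2*(6 + 3))) + 1 = 47*((½)/9)/33 + 1 = 47*((½)*(⅑))/33 + 1 = (47/33)*(1/18) + 1 = 47/594 + 1 = 641/594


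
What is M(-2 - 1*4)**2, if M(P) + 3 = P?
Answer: 81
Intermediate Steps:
M(P) = -3 + P
M(-2 - 1*4)**2 = (-3 + (-2 - 1*4))**2 = (-3 + (-2 - 4))**2 = (-3 - 6)**2 = (-9)**2 = 81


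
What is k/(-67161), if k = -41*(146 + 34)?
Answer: 2460/22387 ≈ 0.10989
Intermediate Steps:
k = -7380 (k = -41*180 = -7380)
k/(-67161) = -7380/(-67161) = -7380*(-1/67161) = 2460/22387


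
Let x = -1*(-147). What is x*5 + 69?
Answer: 804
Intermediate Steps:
x = 147
x*5 + 69 = 147*5 + 69 = 735 + 69 = 804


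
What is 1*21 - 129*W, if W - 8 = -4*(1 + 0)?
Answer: -495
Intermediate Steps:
W = 4 (W = 8 - 4*(1 + 0) = 8 - 4*1 = 8 - 4 = 4)
1*21 - 129*W = 1*21 - 129*4 = 21 - 516 = -495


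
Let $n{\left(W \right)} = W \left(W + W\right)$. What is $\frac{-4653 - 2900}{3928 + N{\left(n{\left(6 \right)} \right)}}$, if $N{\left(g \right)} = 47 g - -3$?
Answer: $- \frac{1079}{1045} \approx -1.0325$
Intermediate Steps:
$n{\left(W \right)} = 2 W^{2}$ ($n{\left(W \right)} = W 2 W = 2 W^{2}$)
$N{\left(g \right)} = 3 + 47 g$ ($N{\left(g \right)} = 47 g + 3 = 3 + 47 g$)
$\frac{-4653 - 2900}{3928 + N{\left(n{\left(6 \right)} \right)}} = \frac{-4653 - 2900}{3928 + \left(3 + 47 \cdot 2 \cdot 6^{2}\right)} = - \frac{7553}{3928 + \left(3 + 47 \cdot 2 \cdot 36\right)} = - \frac{7553}{3928 + \left(3 + 47 \cdot 72\right)} = - \frac{7553}{3928 + \left(3 + 3384\right)} = - \frac{7553}{3928 + 3387} = - \frac{7553}{7315} = \left(-7553\right) \frac{1}{7315} = - \frac{1079}{1045}$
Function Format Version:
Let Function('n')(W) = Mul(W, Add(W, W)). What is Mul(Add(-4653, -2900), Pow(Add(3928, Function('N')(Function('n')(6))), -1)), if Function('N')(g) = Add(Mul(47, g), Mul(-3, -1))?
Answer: Rational(-1079, 1045) ≈ -1.0325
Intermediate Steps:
Function('n')(W) = Mul(2, Pow(W, 2)) (Function('n')(W) = Mul(W, Mul(2, W)) = Mul(2, Pow(W, 2)))
Function('N')(g) = Add(3, Mul(47, g)) (Function('N')(g) = Add(Mul(47, g), 3) = Add(3, Mul(47, g)))
Mul(Add(-4653, -2900), Pow(Add(3928, Function('N')(Function('n')(6))), -1)) = Mul(Add(-4653, -2900), Pow(Add(3928, Add(3, Mul(47, Mul(2, Pow(6, 2))))), -1)) = Mul(-7553, Pow(Add(3928, Add(3, Mul(47, Mul(2, 36)))), -1)) = Mul(-7553, Pow(Add(3928, Add(3, Mul(47, 72))), -1)) = Mul(-7553, Pow(Add(3928, Add(3, 3384)), -1)) = Mul(-7553, Pow(Add(3928, 3387), -1)) = Mul(-7553, Pow(7315, -1)) = Mul(-7553, Rational(1, 7315)) = Rational(-1079, 1045)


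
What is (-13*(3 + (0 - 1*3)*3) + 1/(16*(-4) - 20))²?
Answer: 42915601/7056 ≈ 6082.1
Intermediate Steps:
(-13*(3 + (0 - 1*3)*3) + 1/(16*(-4) - 20))² = (-13*(3 + (0 - 3)*3) + 1/(-64 - 20))² = (-13*(3 - 3*3) + 1/(-84))² = (-13*(3 - 9) - 1/84)² = (-13*(-6) - 1/84)² = (78 - 1/84)² = (6551/84)² = 42915601/7056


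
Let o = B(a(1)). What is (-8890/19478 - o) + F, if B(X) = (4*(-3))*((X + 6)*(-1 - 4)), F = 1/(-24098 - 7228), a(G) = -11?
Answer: 91385920391/305083914 ≈ 299.54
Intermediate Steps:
F = -1/31326 (F = 1/(-31326) = -1/31326 ≈ -3.1922e-5)
B(X) = 360 + 60*X (B(X) = -12*(6 + X)*(-5) = -12*(-30 - 5*X) = 360 + 60*X)
o = -300 (o = 360 + 60*(-11) = 360 - 660 = -300)
(-8890/19478 - o) + F = (-8890/19478 - 1*(-300)) - 1/31326 = (-8890*1/19478 + 300) - 1/31326 = (-4445/9739 + 300) - 1/31326 = 2917255/9739 - 1/31326 = 91385920391/305083914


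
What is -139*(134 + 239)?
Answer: -51847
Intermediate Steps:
-139*(134 + 239) = -139*373 = -51847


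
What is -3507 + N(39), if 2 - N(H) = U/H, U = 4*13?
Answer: -10519/3 ≈ -3506.3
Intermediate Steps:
U = 52
N(H) = 2 - 52/H
-3507 + N(39) = -3507 + (2 - 52/39) = -3507 + (2 - 52*1/39) = -3507 + (2 - 4/3) = -3507 + ⅔ = -10519/3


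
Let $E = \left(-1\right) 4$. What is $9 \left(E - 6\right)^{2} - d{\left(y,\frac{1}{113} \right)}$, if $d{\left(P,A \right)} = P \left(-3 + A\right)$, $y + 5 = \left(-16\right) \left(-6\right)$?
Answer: $\frac{132458}{113} \approx 1172.2$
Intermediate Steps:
$y = 91$ ($y = -5 - -96 = -5 + 96 = 91$)
$E = -4$
$9 \left(E - 6\right)^{2} - d{\left(y,\frac{1}{113} \right)} = 9 \left(-4 - 6\right)^{2} - 91 \left(-3 + \frac{1}{113}\right) = 9 \left(-10\right)^{2} - 91 \left(-3 + \frac{1}{113}\right) = 9 \cdot 100 - 91 \left(- \frac{338}{113}\right) = 900 - - \frac{30758}{113} = 900 + \frac{30758}{113} = \frac{132458}{113}$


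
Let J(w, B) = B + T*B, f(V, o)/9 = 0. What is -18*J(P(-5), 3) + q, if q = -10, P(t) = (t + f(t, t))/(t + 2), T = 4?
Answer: -280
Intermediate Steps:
f(V, o) = 0 (f(V, o) = 9*0 = 0)
P(t) = t/(2 + t) (P(t) = (t + 0)/(t + 2) = t/(2 + t))
J(w, B) = 5*B (J(w, B) = B + 4*B = 5*B)
-18*J(P(-5), 3) + q = -90*3 - 10 = -18*15 - 10 = -270 - 10 = -280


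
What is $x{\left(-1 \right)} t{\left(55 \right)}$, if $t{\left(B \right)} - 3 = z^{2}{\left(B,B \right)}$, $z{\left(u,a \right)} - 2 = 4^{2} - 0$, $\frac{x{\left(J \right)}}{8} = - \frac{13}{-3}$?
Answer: $11336$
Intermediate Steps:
$x{\left(J \right)} = \frac{104}{3}$ ($x{\left(J \right)} = 8 \left(- \frac{13}{-3}\right) = 8 \left(\left(-13\right) \left(- \frac{1}{3}\right)\right) = 8 \cdot \frac{13}{3} = \frac{104}{3}$)
$z{\left(u,a \right)} = 18$ ($z{\left(u,a \right)} = 2 + \left(4^{2} - 0\right) = 2 + \left(16 + 0\right) = 2 + 16 = 18$)
$t{\left(B \right)} = 327$ ($t{\left(B \right)} = 3 + 18^{2} = 3 + 324 = 327$)
$x{\left(-1 \right)} t{\left(55 \right)} = \frac{104}{3} \cdot 327 = 11336$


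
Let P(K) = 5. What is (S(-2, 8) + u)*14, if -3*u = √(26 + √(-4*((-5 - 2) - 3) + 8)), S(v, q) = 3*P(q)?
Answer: 210 - 14*√(26 + 4*√3)/3 ≈ 183.22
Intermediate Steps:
S(v, q) = 15 (S(v, q) = 3*5 = 15)
u = -√(26 + 4*√3)/3 (u = -√(26 + √(-4*((-5 - 2) - 3) + 8))/3 = -√(26 + √(-4*(-7 - 3) + 8))/3 = -√(26 + √(-4*(-10) + 8))/3 = -√(26 + √(40 + 8))/3 = -√(26 + √48)/3 = -√(26 + 4*√3)/3 ≈ -1.9128)
(S(-2, 8) + u)*14 = (15 - √(26 + 4*√3)/3)*14 = 210 - 14*√(26 + 4*√3)/3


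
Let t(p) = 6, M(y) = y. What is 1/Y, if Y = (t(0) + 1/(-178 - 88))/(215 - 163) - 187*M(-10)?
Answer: 13832/25867435 ≈ 0.00053473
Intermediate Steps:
Y = 25867435/13832 (Y = (6 + 1/(-178 - 88))/(215 - 163) - 187*(-10) = (6 + 1/(-266))/52 + 1870 = (6 - 1/266)*(1/52) + 1870 = (1595/266)*(1/52) + 1870 = 1595/13832 + 1870 = 25867435/13832 ≈ 1870.1)
1/Y = 1/(25867435/13832) = 13832/25867435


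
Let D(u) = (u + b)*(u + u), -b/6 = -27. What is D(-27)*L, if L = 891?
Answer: -6495390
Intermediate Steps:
b = 162 (b = -6*(-27) = 162)
D(u) = 2*u*(162 + u) (D(u) = (u + 162)*(u + u) = (162 + u)*(2*u) = 2*u*(162 + u))
D(-27)*L = (2*(-27)*(162 - 27))*891 = (2*(-27)*135)*891 = -7290*891 = -6495390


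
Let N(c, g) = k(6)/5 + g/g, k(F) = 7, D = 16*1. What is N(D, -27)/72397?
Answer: 12/361985 ≈ 3.3151e-5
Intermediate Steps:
D = 16
N(c, g) = 12/5 (N(c, g) = 7/5 + g/g = 7*(⅕) + 1 = 7/5 + 1 = 12/5)
N(D, -27)/72397 = (12/5)/72397 = (12/5)*(1/72397) = 12/361985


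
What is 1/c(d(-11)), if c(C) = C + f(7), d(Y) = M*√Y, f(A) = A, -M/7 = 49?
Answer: 1/184884 + 7*I*√11/26412 ≈ 5.4088e-6 + 0.00087901*I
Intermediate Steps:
M = -343 (M = -7*49 = -343)
d(Y) = -343*√Y
c(C) = 7 + C (c(C) = C + 7 = 7 + C)
1/c(d(-11)) = 1/(7 - 343*I*√11)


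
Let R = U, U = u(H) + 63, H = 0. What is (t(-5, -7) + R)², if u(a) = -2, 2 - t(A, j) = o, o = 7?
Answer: 3136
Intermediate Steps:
t(A, j) = -5 (t(A, j) = 2 - 1*7 = 2 - 7 = -5)
U = 61 (U = -2 + 63 = 61)
R = 61
(t(-5, -7) + R)² = (-5 + 61)² = 56² = 3136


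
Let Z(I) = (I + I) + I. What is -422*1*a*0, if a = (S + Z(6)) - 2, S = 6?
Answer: 0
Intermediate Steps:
Z(I) = 3*I (Z(I) = 2*I + I = 3*I)
a = 22 (a = (6 + 3*6) - 2 = (6 + 18) - 2 = 24 - 2 = 22)
-422*1*a*0 = -422*1*22*0 = -9284*0 = -422*0 = 0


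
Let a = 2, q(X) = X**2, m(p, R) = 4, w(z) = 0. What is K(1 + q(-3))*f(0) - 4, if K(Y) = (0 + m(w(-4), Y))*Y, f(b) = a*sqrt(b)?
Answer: -4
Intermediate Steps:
f(b) = 2*sqrt(b)
K(Y) = 4*Y (K(Y) = (0 + 4)*Y = 4*Y)
K(1 + q(-3))*f(0) - 4 = (4*(1 + (-3)**2))*(2*sqrt(0)) - 4 = (4*(1 + 9))*(2*0) - 4 = (4*10)*0 - 4 = 40*0 - 4 = 0 - 4 = -4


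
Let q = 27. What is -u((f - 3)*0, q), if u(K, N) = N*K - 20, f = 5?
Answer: 20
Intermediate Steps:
u(K, N) = -20 + K*N (u(K, N) = K*N - 20 = -20 + K*N)
-u((f - 3)*0, q) = -(-20 + ((5 - 3)*0)*27) = -(-20 + (2*0)*27) = -(-20 + 0*27) = -(-20 + 0) = -1*(-20) = 20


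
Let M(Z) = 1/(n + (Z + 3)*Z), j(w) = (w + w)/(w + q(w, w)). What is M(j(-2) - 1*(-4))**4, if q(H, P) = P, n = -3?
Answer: 1/1874161 ≈ 5.3357e-7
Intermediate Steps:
j(w) = 1 (j(w) = (w + w)/(w + w) = (2*w)/((2*w)) = (2*w)*(1/(2*w)) = 1)
M(Z) = 1/(-3 + Z*(3 + Z)) (M(Z) = 1/(-3 + (Z + 3)*Z) = 1/(-3 + (3 + Z)*Z) = 1/(-3 + Z*(3 + Z)))
M(j(-2) - 1*(-4))**4 = (1/(-3 + (1 - 1*(-4))**2 + 3*(1 - 1*(-4))))**4 = (1/(-3 + (1 + 4)**2 + 3*(1 + 4)))**4 = (1/(-3 + 5**2 + 3*5))**4 = (1/(-3 + 25 + 15))**4 = (1/37)**4 = 1/1874161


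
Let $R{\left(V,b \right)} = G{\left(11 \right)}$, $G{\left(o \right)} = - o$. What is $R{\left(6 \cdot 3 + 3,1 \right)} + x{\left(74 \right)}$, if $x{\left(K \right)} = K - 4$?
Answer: $59$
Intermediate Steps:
$R{\left(V,b \right)} = -11$ ($R{\left(V,b \right)} = \left(-1\right) 11 = -11$)
$x{\left(K \right)} = -4 + K$ ($x{\left(K \right)} = K - 4 = -4 + K$)
$R{\left(6 \cdot 3 + 3,1 \right)} + x{\left(74 \right)} = -11 + \left(-4 + 74\right) = -11 + 70 = 59$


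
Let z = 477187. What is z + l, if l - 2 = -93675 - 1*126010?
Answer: 257504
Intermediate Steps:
l = -219683 (l = 2 + (-93675 - 1*126010) = 2 + (-93675 - 126010) = 2 - 219685 = -219683)
z + l = 477187 - 219683 = 257504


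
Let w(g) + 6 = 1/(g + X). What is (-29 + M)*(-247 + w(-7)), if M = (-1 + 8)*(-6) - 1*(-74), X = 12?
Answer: -3792/5 ≈ -758.40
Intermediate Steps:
w(g) = -6 + 1/(12 + g) (w(g) = -6 + 1/(g + 12) = -6 + 1/(12 + g))
M = 32 (M = 7*(-6) + 74 = -42 + 74 = 32)
(-29 + M)*(-247 + w(-7)) = (-29 + 32)*(-247 + (-71 - 6*(-7))/(12 - 7)) = 3*(-247 + (-71 + 42)/5) = 3*(-247 + (⅕)*(-29)) = 3*(-247 - 29/5) = 3*(-1264/5) = -3792/5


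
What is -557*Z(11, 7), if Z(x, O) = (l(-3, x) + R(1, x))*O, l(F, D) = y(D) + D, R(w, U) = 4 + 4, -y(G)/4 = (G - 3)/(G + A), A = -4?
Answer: -56257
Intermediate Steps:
y(G) = -4*(-3 + G)/(-4 + G) (y(G) = -4*(G - 3)/(G - 4) = -4*(-3 + G)/(-4 + G))
R(w, U) = 8
l(F, D) = D + 4*(3 - D)/(-4 + D) (l(F, D) = 4*(3 - D)/(-4 + D) + D = D + 4*(3 - D)/(-4 + D))
Z(x, O) = O*(8 + (12 + x² - 8*x)/(-4 + x)) (Z(x, O) = ((12 + x² - 8*x)/(-4 + x) + 8)*O = (8 + (12 + x² - 8*x)/(-4 + x))*O = O*(8 + (12 + x² - 8*x)/(-4 + x)))
-557*Z(11, 7) = -3899*(-20 + 11²)/(-4 + 11) = -3899*(-20 + 121)/7 = -3899*101/7 = -557*101 = -56257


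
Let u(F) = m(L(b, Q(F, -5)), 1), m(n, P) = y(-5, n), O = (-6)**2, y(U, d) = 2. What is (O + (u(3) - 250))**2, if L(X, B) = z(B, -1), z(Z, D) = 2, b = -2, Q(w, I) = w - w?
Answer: 44944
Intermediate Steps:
Q(w, I) = 0
L(X, B) = 2
O = 36
m(n, P) = 2
u(F) = 2
(O + (u(3) - 250))**2 = (36 + (2 - 250))**2 = (36 - 248)**2 = (-212)**2 = 44944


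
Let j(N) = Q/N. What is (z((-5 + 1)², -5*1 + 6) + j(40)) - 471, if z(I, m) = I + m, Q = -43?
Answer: -18203/40 ≈ -455.08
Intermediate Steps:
j(N) = -43/N
(z((-5 + 1)², -5*1 + 6) + j(40)) - 471 = (((-5 + 1)² + (-5*1 + 6)) - 43/40) - 471 = (((-4)² + (-5 + 6)) - 43*1/40) - 471 = ((16 + 1) - 43/40) - 471 = (17 - 43/40) - 471 = 637/40 - 471 = -18203/40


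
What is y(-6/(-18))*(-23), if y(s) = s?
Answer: -23/3 ≈ -7.6667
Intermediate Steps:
y(-6/(-18))*(-23) = -6/(-18)*(-23) = -6*(-1/18)*(-23) = (1/3)*(-23) = -23/3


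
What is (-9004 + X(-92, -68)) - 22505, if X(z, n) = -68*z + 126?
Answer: -25127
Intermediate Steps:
X(z, n) = 126 - 68*z
(-9004 + X(-92, -68)) - 22505 = (-9004 + (126 - 68*(-92))) - 22505 = (-9004 + (126 + 6256)) - 22505 = (-9004 + 6382) - 22505 = -2622 - 22505 = -25127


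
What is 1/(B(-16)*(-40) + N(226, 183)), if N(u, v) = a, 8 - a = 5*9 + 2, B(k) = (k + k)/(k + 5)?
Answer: -11/1709 ≈ -0.0064365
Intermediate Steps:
B(k) = 2*k/(5 + k) (B(k) = (2*k)/(5 + k) = 2*k/(5 + k))
a = -39 (a = 8 - (5*9 + 2) = 8 - (45 + 2) = 8 - 1*47 = 8 - 47 = -39)
N(u, v) = -39
1/(B(-16)*(-40) + N(226, 183)) = 1/((2*(-16)/(5 - 16))*(-40) - 39) = 1/((2*(-16)/(-11))*(-40) - 39) = 1/((2*(-16)*(-1/11))*(-40) - 39) = 1/((32/11)*(-40) - 39) = 1/(-1280/11 - 39) = 1/(-1709/11) = -11/1709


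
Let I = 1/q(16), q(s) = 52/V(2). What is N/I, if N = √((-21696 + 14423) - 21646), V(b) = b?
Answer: 286*I*√239 ≈ 4421.5*I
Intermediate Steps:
q(s) = 26 (q(s) = 52/2 = 52*(½) = 26)
N = 11*I*√239 (N = √(-7273 - 21646) = √(-28919) = 11*I*√239 ≈ 170.06*I)
I = 1/26 ≈ 0.038462
N/I = (11*I*√239)/(1/26) = (11*I*√239)*26 = 286*I*√239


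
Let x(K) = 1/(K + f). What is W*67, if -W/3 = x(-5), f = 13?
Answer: -201/8 ≈ -25.125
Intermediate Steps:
x(K) = 1/(13 + K) (x(K) = 1/(K + 13) = 1/(13 + K))
W = -3/8 (W = -3/(13 - 5) = -3/8 ≈ -0.37500)
W*67 = -3/8*67 = -201/8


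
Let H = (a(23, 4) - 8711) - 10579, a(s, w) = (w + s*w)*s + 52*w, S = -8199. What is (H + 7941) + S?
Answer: -17132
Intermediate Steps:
a(s, w) = 52*w + s*(w + s*w) (a(s, w) = s*(w + s*w) + 52*w = 52*w + s*(w + s*w))
H = -16874 (H = (4*(52 + 23 + 23²) - 8711) - 10579 = (4*(52 + 23 + 529) - 8711) - 10579 = (4*604 - 8711) - 10579 = (2416 - 8711) - 10579 = -6295 - 10579 = -16874)
(H + 7941) + S = (-16874 + 7941) - 8199 = -8933 - 8199 = -17132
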